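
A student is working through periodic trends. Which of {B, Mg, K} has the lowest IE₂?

Mg

Consider each +1 ion: B⁺ still has 2 valence electrons; Mg⁺ still has 1 valence electron; K⁺ is the bare [Ar] core.
Pulling an electron out of a noble-gas core costs far more than removing a remaining valence electron, so K sits at the high end of IE_2.
Valence configurations: B⁺ [He]2s², Mg⁺ [Ne]3s¹.
Tabulated IE_2 (kJ/mol): B 2427, Mg 1451, K 3052.
So the second ionization energies run Mg < B < K.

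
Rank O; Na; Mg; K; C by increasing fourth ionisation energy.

IE_4 is the cost of taking one more electron from the +3 cation: O³⁺ still has 3 valence electrons; Na³⁺ is already 2 electrons into the core; Mg³⁺ is already 1 electron into the core; K³⁺ is already 2 electrons into the core; C³⁺ still has 1 valence electron.
Usually core removal costs more than valence removal, but here the competition is close: a tightly held n=2 valence electron can cost more to remove than an n=3 core electron, so the actual values have to decide it.
Valence configurations: O³⁺ [He]2s²2p¹, C³⁺ [He]2s¹.
The numbers (kJ/mol): O 7469, Na 9543, Mg 10543, K 5877, C 6223.
Putting it together, IE_4: K < C < O < Na < Mg.

K, C, O, Na, Mg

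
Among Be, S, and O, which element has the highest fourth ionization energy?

Be

Consider each +3 ion: Be³⁺ is already 1 electron into the core; S³⁺ still has 3 valence electrons; O³⁺ still has 3 valence electrons.
Pulling an electron out of a noble-gas core costs far more than removing a remaining valence electron, so Be sits at the high end of IE_4.
Valence configurations: S³⁺ [Ne]3s²3p¹, O³⁺ [He]2s²2p¹.
The numbers (kJ/mol): Be 21007, S 4556, O 7469.
Overall IE_4 order: S < O < Be.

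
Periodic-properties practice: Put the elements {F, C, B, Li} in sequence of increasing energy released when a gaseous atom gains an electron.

Li is in period 2, group 1; B is in period 2, group 13; C is in period 2, group 14; F is in period 2, group 17.
EA tends to increase across a period and decrease down a group, though the pattern is less regular than for IE or radius.
All lie in period 2; the across-period trend (electron affinity increases left to right) applies, with the exception below.
Note the exception: Li has a higher electron affinity than B, contrary to the simple trend — B's ns²np¹ configuration gives only a small electron affinity — the sparsely filled np subshell binds an added electron weakly.
Tabulated electron affinity (kJ/mol): Li 60, B 27, C 122, F 328.
So from lowest to highest: B < Li < C < F.

B < Li < C < F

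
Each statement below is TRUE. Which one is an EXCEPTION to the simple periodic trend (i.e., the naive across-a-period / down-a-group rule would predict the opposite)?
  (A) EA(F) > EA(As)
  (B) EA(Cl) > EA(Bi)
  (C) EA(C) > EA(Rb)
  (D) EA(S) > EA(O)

The general trend: electron affinity increases across a period and decreases down a group.
(A) F (period 2, group 17) vs As (period 4, group 15): the stated order agrees with the simple trend.
(B) Cl (period 3, group 17) vs Bi (period 6, group 15): the stated order agrees with the simple trend.
(C) C (period 2, group 14) vs Rb (period 5, group 1): the stated order agrees with the simple trend.
(D) S (period 3, group 16) vs O (period 2, group 16): the stated order contradicts the simple trend.
The exception is (D): the compact 2p subshell of O repels the added electron more than S's larger 3p does.

(D)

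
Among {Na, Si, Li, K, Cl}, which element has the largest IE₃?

Li

IE_3 is the cost of taking one more electron from the +2 cation: Na²⁺ is already 1 electron into the core; Si²⁺ still has 2 valence electrons; Li²⁺ is already 1 electron into the core; K²⁺ is already 1 electron into the core; Cl²⁺ still has 5 valence electrons.
Core electrons are held far more tightly than valence electrons, so K, Na and Li top the IE_3 order.
Valence configurations: Si²⁺ [Ne]3s², Cl²⁺ [Ne]3s²3p³.
The numbers (kJ/mol): Na 6910, Si 3232, Li 11815, K 4420, Cl 3822.
So the third ionization energies run Si < Cl < K < Na < Li.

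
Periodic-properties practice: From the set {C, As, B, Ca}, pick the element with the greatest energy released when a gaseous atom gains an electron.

EA tends to increase across a period and decrease down a group, though the pattern is less regular than for IE or radius.
These span different periods and groups, so the two trends combine.
B > Ca: both effects reinforce here, so B is clearly the higher of the two.
As > B: the two effects oppose for this pair; the across-period effect wins (78 vs 27 kJ/mol).
C > As: the two effects oppose for this pair; the down-group effect wins (122 vs 78 kJ/mol).
Approximate values (kJ/mol): B 27, C 122, Ca 2, As 78.
The greatest energy released when a gaseous atom gains an electron among these belongs to C.

C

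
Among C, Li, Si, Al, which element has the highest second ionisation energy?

Li

The second ionization energy removes an electron from the +1 ion. For each element: C⁺ still has 3 valence electrons; Li⁺ is the bare [He] core; Si⁺ still has 3 valence electrons; Al⁺ still has 2 valence electrons.
Breaking into a closed-shell core is much more expensive than removing a leftover valence electron — Li has the largest IE_2 here.
Valence configurations: C⁺ [He]2s²2p¹, Si⁺ [Ne]3s²3p¹, Al⁺ [Ne]3s².
Si⁺ loses a lone 3p electron whereas Al⁺ must break into a filled 3s² pair, so IE_2(Al) > IE_2(Si) even though Si has the higher nuclear charge.
The numbers (kJ/mol): C 2353, Li 7298, Si 1577, Al 1817.
So the second ionization energies run Si < Al < C < Li.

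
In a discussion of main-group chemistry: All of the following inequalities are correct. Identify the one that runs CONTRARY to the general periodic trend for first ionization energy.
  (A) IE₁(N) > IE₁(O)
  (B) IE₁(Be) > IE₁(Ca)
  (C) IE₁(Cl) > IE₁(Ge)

The general trend: first ionization energy increases across a period and decreases down a group.
(A) N (period 2, group 15) vs O (period 2, group 16): the stated order contradicts the simple trend.
(B) Be (period 2, group 2) vs Ca (period 4, group 2): the stated order agrees with the simple trend.
(C) Cl (period 3, group 17) vs Ge (period 4, group 14): the stated order agrees with the simple trend.
The exception is (A): pairing an electron in O's 2p⁴ costs repulsion energy, so O ionizes more easily than half-filled N (2p³).

(A)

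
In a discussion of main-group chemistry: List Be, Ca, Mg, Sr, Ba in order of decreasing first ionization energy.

Be > Mg > Ca > Sr > Ba

Be is in period 2, group 2; Mg is in period 3, group 2; Ca is in period 4, group 2; Sr is in period 5, group 2; Ba is in period 6, group 2.
IE₁ increases left→right with effective nuclear charge and decreases top→bottom as the valence shell moves farther out.
All are in group 2, so first ionization energy increases up the group.
So from highest to lowest: Be > Mg > Ca > Sr > Ba.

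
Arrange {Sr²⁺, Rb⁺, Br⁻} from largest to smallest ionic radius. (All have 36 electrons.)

Br⁻, Rb⁺, Sr²⁺

All of these have 36 electrons, so size is governed by nuclear charge alone: the more protons, the stronger the pull on the same electron cloud, and the smaller the ion.
Nuclear charges: Sr²⁺ (Z=38), Rb⁺ (Z=37), Br⁻ (Z=35).
Largest to smallest: Br⁻ > Rb⁺ > Sr²⁺.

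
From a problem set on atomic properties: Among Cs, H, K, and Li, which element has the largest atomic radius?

Cs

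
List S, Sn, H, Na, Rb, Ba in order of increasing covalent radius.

H < S < Sn < Na < Ba < Rb

H is in period 1, group 1; Na is in period 3, group 1; S is in period 3, group 16; Rb is in period 5, group 1; Sn is in period 5, group 14; Ba is in period 6, group 2.
Radius decreases left→right (rising Z_eff, same n) and increases top→bottom (higher n).
These span different periods and groups, so the two trends combine.
S > H: the two effects oppose for this pair; the down-group effect wins (103 vs 32 pm).
Sn > S: relative to S, both the across-period and down-group shifts push Sn's atomic radius up.
Na > Sn: the two effects oppose for this pair; the across-period effect wins (155 vs 140 pm).
Ba > Na: the two effects oppose for this pair; the down-group effect wins (196 vs 155 pm).
Rb > Ba: period and group pull opposite ways; the across-period shift dominates (210 vs 196 pm).
Tabulated atomic radius (pm): H 32, Na 155, S 103, Rb 210, Sn 140, Ba 196.
So from smallest to largest: H < S < Sn < Na < Ba < Rb.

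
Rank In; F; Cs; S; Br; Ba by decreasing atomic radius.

F is in period 2, group 17; S is in period 3, group 16; Br is in period 4, group 17; In is in period 5, group 13; Cs is in period 6, group 1; Ba is in period 6, group 2.
Radius decreases left→right (rising Z_eff, same n) and increases top→bottom (higher n).
Here both period and group differ, so the two effects have to be weighed against each other.
S > F: relative to F, both the across-period and down-group shifts push S's atomic radius up.
Br > S: the two effects oppose for this pair; the down-group effect wins (114 vs 103 pm).
In > Br: relative to Br, both the across-period and down-group shifts push In's atomic radius up.
Ba > In: relative to In, both the across-period and down-group shifts push Ba's atomic radius up.
Cs > Ba: Cs lies to the left of Ba in period 6, so the across-period effect alone puts Cs larger.
Approximate values (pm): F 64, S 103, Br 114, In 142, Cs 232, Ba 196.
So from largest to smallest: Cs > Ba > In > Br > S > F.

Cs > Ba > In > Br > S > F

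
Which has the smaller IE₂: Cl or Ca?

Consider each +1 ion: Cl⁺ still has 6 valence electrons; Ca⁺ still has 1 valence electron.
All are still removing valence electrons, so compare the +1 ions as you would atoms: IE_2 generally rises across a period (higher Z_eff) and falls down a group (larger shell), subject to the usual subshell exceptions.
Valence configurations: Cl⁺ [Ne]3s²3p⁴, Ca⁺ [Ar]4s¹.
The numbers (kJ/mol): Cl 2298, Ca 1145.
Hence IE_2: Ca < Cl.

Ca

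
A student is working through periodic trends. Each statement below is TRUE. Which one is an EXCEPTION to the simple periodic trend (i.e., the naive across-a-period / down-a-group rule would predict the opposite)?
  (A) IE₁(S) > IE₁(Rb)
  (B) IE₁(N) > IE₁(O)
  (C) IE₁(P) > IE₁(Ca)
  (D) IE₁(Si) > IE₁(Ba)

(B)

The general trend: IE₁ increases across a period and decreases down a group.
(A) S (period 3, group 16) vs Rb (period 5, group 1): the stated order agrees with the simple trend.
(B) N (period 2, group 15) vs O (period 2, group 16): the stated order contradicts the simple trend.
(C) P (period 3, group 15) vs Ca (period 4, group 2): the stated order agrees with the simple trend.
(D) Si (period 3, group 14) vs Ba (period 6, group 2): the stated order agrees with the simple trend.
The exception is (B): pairing an electron in O's 2p⁴ costs repulsion energy, so O ionizes more easily than half-filled N (2p³).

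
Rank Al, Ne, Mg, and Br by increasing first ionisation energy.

Al, Mg, Br, Ne

First ionization energy rises across a period (greater Z_eff holds electrons more tightly) and falls down a group (valence electrons are farther from the nucleus).
Neither a single period nor a single group — weigh both effects.
Mg > Al: this pair runs against the simple trend — see the exception note.
Br > Mg: period and group pull opposite ways; the across-period shift dominates (1140 vs 738 kJ/mol).
Ne > Br: both effects reinforce here, so Ne is clearly the higher of the two.
Note the exception: Mg has a higher first ionization energy than Al, contrary to the simple trend — Al's single 3p electron is easier to remove than one from Mg's filled 3s².
For reference (kJ/mol): Ne 2081, Mg 738, Al 578, Br 1140.
So from lowest to highest: Al < Mg < Br < Ne.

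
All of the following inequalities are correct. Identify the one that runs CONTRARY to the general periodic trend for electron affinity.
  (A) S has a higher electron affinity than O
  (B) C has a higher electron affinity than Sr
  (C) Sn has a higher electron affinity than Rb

(A)

The general trend: electron affinity increases across a period and decreases down a group.
(A) S (period 3, group 16) vs O (period 2, group 16): the stated order contradicts the simple trend.
(B) C (period 2, group 14) vs Sr (period 5, group 2): the stated order agrees with the simple trend.
(C) Sn (period 5, group 14) vs Rb (period 5, group 1): the stated order agrees with the simple trend.
The exception is (A): the compact 2p subshell of O repels the added electron more than S's larger 3p does.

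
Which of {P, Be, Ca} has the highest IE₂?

P

The second ionization energy removes an electron from the +1 ion. For each element: P⁺ still has 4 valence electrons; Be⁺ still has 1 valence electron; Ca⁺ still has 1 valence electron.
All are still removing valence electrons, so compare the +1 ions as you would atoms: IE_2 generally rises across a period (higher Z_eff) and falls down a group (larger shell), subject to the usual subshell exceptions.
Valence configurations: P⁺ [Ne]3s²3p², Be⁺ [He]2s¹, Ca⁺ [Ar]4s¹.
Tabulated IE_2 (kJ/mol): P 1907, Be 1757, Ca 1145.
Hence IE_2: Ca < Be < P.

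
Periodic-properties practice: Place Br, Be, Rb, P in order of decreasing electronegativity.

Be is in period 2, group 2; P is in period 3, group 15; Br is in period 4, group 17; Rb is in period 5, group 1.
Smaller atoms with higher effective nuclear charge are more electronegative.
Here both period and group differ, so the two effects have to be weighed against each other.
Be > Rb: both effects reinforce here, so Be is clearly the higher of the two.
P > Be: period and group pull opposite ways; the across-period shift dominates (2.19 vs 1.57).
Br > P: period and group pull opposite ways; the across-period shift dominates (2.96 vs 2.19).
Tabulated electronegativity (Pauling): Be 1.57, P 2.19, Br 2.96, Rb 0.82.
So from highest to lowest: Br > P > Be > Rb.

Br > P > Be > Rb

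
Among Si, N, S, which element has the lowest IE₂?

Si

IE_2 is the cost of taking one more electron from the +1 cation: Si⁺ still has 3 valence electrons; N⁺ still has 4 valence electrons; S⁺ still has 5 valence electrons.
All are still removing valence electrons, so compare the +1 ions as you would atoms: IE_2 generally rises across a period (higher Z_eff) and falls down a group (larger shell), subject to the usual subshell exceptions.
Valence configurations: Si⁺ [Ne]3s²3p¹, N⁺ [He]2s²2p², S⁺ [Ne]3s²3p³.
Approximate IE_2 values (kJ/mol): Si 1577, N 2856, S 2252.
Hence IE_2: Si < S < N.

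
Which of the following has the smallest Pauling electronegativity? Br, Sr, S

S is in period 3, group 16; Br is in period 4, group 17; Sr is in period 5, group 2.
EN rises left→right (higher Z_eff, smaller atoms) and falls top→bottom (larger, more shielded atoms).
Neither a single period nor a single group — weigh both effects.
S > Sr: both effects reinforce here, so S is clearly the higher of the two.
Br > S: the two effects oppose for this pair; the across-period effect wins (2.96 vs 2.58).
Approximate values (Pauling): S 2.58, Br 2.96, Sr 0.95.
The smallest Pauling electronegativity among these belongs to Sr.

Sr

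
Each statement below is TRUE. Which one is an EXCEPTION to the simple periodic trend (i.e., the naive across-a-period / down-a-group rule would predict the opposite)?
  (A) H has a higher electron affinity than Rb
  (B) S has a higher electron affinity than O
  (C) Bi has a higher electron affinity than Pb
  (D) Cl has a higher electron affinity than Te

(B)

The general trend: electron affinity increases across a period and decreases down a group.
(A) H (period 1, group 1) vs Rb (period 5, group 1): the stated order agrees with the simple trend.
(B) S (period 3, group 16) vs O (period 2, group 16): the stated order contradicts the simple trend.
(C) Bi (period 6, group 15) vs Pb (period 6, group 14): the stated order agrees with the simple trend.
(D) Cl (period 3, group 17) vs Te (period 5, group 16): the stated order agrees with the simple trend.
The exception is (B): the compact 2p subshell of O repels the added electron more than S's larger 3p does.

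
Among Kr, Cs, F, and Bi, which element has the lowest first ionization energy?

Removing the outermost electron gets harder across a period and easier down a group.
These span different periods and groups, so the two trends combine.
Bi > Cs: Bi lies to the right of Cs in period 6, so the across-period effect alone puts Bi higher.
Kr > Bi: both effects reinforce here, so Kr is clearly the higher of the two.
F > Kr: the two effects oppose for this pair; the down-group effect wins (1681 vs 1351 kJ/mol).
For reference (kJ/mol): F 1681, Kr 1351, Cs 376, Bi 703.
The lowest first ionization energy among these belongs to Cs.

Cs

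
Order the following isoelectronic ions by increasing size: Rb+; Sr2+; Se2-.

Sr2+ < Rb+ < Se2-

All of these have 36 electrons, so size is governed by nuclear charge alone: the more protons, the stronger the pull on the same electron cloud, and the smaller the ion.
Nuclear charges: Sr2+ (Z=38), Rb+ (Z=37), Se2- (Z=34).
Smallest to largest: Sr2+ < Rb+ < Se2-.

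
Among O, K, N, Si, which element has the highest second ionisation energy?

O

IE_2 is the cost of taking one more electron from the +1 cation: O⁺ still has 5 valence electrons; K⁺ is the bare [Ar] core; N⁺ still has 4 valence electrons; Si⁺ still has 3 valence electrons.
Usually core removal costs more than valence removal, but here the competition is close: a tightly held n=2 valence electron can cost more to remove than an n=3 core electron, so the actual values have to decide it.
Valence configurations: O⁺ [He]2s²2p³, N⁺ [He]2s²2p², Si⁺ [Ne]3s²3p¹.
Approximate IE_2 values (kJ/mol): O 3388, K 3052, N 2856, Si 1577.
So the second ionization energies run Si < N < K < O.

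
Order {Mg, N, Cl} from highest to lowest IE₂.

The second ionization energy removes an electron from the +1 ion. For each element: Mg⁺ still has 1 valence electron; N⁺ still has 4 valence electrons; Cl⁺ still has 6 valence electrons.
All are still removing valence electrons, so compare the +1 ions as you would atoms: IE_2 generally rises across a period (higher Z_eff) and falls down a group (larger shell), subject to the usual subshell exceptions.
Valence configurations: Mg⁺ [Ne]3s¹, N⁺ [He]2s²2p², Cl⁺ [Ne]3s²3p⁴.
Approximate IE_2 values (kJ/mol): Mg 1451, N 2856, Cl 2298.
Hence IE_2: Mg < Cl < N.

N > Cl > Mg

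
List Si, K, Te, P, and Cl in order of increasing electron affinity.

K < P < Si < Te < Cl

Electron affinity generally becomes more exothermic across a period toward the halogens and less exothermic down a group.
These span different periods and groups, so the two trends combine.
P > K: both effects reinforce here, so P is clearly the higher of the two.
Si > P: this pair runs against the simple trend — see the exception note.
Te > Si: period and group pull opposite ways; the across-period shift dominates (190 vs 134 kJ/mol).
Cl > Te: both effects reinforce here, so Cl is clearly the higher of the two.
Note the exception: Si has a higher electron affinity than P, contrary to the simple trend — adding an electron to P's half-filled 3p³ is unfavourable, so Si (3p²) has the more exothermic EA.
Approximate values (kJ/mol): Si 134, P 72, Cl 349, K 48, Te 190.
So from lowest to highest: K < P < Si < Te < Cl.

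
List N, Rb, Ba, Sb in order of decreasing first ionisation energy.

N > Sb > Ba > Rb

N is in period 2, group 15; Rb is in period 5, group 1; Sb is in period 5, group 15; Ba is in period 6, group 2.
Across a period the outer electron is held more tightly (higher IE₁); down a group it sits in a higher shell, more shielded, and comes off more easily.
Neither a single period nor a single group — weigh both effects.
Ba > Rb: the two effects oppose for this pair; the across-period effect wins (503 vs 403 kJ/mol).
Sb > Ba: relative to Ba, both the across-period and down-group shifts push Sb's first ionization energy up.
N > Sb: N sits above Sb in group 15, so the down-group effect alone puts N higher.
Tabulated first ionization energy (kJ/mol): N 1402, Rb 403, Sb 831, Ba 503.
So from highest to lowest: N > Sb > Ba > Rb.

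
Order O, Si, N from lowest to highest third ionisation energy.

Si < N < O

After 2 electrons have been removed, what remains? O²⁺ still has 4 valence electrons; Si²⁺ still has 2 valence electrons; N²⁺ still has 3 valence electrons.
All are still removing valence electrons, so compare the +2 ions as you would atoms: IE_3 generally rises across a period (higher Z_eff) and falls down a group (larger shell), subject to the usual subshell exceptions.
Valence configurations: O²⁺ [He]2s²2p², Si²⁺ [Ne]3s², N²⁺ [He]2s²2p¹.
Tabulated IE_3 (kJ/mol): O 5300, Si 3232, N 4578.
So the third ionization energies run Si < N < O.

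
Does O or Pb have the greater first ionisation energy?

O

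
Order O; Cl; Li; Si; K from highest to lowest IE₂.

IE_2 is the cost of taking one more electron from the +1 cation: O⁺ still has 5 valence electrons; Cl⁺ still has 6 valence electrons; Li⁺ is the bare [He] core; Si⁺ still has 3 valence electrons; K⁺ is the bare [Ar] core.
Usually core removal costs more than valence removal, but here the competition is close: a tightly held n=2 valence electron can cost more to remove than an n=3 core electron, so the actual values have to decide it.
Valence configurations: O⁺ [He]2s²2p³, Cl⁺ [Ne]3s²3p⁴, Si⁺ [Ne]3s²3p¹.
The numbers (kJ/mol): O 3388, Cl 2298, Li 7298, Si 1577, K 3052.
So the second ionization energies run Si < Cl < K < O < Li.

Li, O, K, Cl, Si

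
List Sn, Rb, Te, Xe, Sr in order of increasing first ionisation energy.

Rb, Sr, Sn, Te, Xe

First ionization energy rises across a period (greater Z_eff holds electrons more tightly) and falls down a group (valence electrons are farther from the nucleus).
All lie in period 5, so first ionization energy increases left to right.
So from lowest to highest: Rb < Sr < Sn < Te < Xe.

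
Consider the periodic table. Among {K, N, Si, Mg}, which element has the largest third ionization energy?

Consider each +2 ion: K²⁺ is already 1 electron into the core; N²⁺ still has 3 valence electrons; Si²⁺ still has 2 valence electrons; Mg²⁺ is the bare [Ne] core.
Usually core removal costs more than valence removal, but here the competition is close: a tightly held n=2 valence electron can cost more to remove than an n=3 core electron, so the actual values have to decide it.
Valence configurations: N²⁺ [He]2s²2p¹, Si²⁺ [Ne]3s².
Approximate IE_3 values (kJ/mol): K 4420, N 4578, Si 3232, Mg 7733.
Putting it together, IE_3: Si < K < N < Mg.

Mg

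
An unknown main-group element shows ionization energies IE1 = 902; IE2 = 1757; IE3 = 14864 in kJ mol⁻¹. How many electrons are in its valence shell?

2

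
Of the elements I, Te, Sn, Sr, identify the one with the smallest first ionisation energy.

Sr is in period 5, group 2; Sn is in period 5, group 14; Te is in period 5, group 16; I is in period 5, group 17.
Across a period the outer electron is held more tightly (higher IE₁); down a group it sits in a higher shell, more shielded, and comes off more easily.
All lie in period 5, so first ionization energy increases left to right.
The smallest first ionisation energy among these belongs to Sr.

Sr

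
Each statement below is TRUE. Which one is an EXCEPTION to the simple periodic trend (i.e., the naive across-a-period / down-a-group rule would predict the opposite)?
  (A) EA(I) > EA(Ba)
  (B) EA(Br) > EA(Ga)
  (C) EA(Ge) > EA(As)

The general trend: electron affinity increases across a period and decreases down a group.
(A) I (period 5, group 17) vs Ba (period 6, group 2): the stated order agrees with the simple trend.
(B) Br (period 4, group 17) vs Ga (period 4, group 13): the stated order agrees with the simple trend.
(C) Ge (period 4, group 14) vs As (period 4, group 15): the stated order contradicts the simple trend.
The exception is (C): adding an electron to As's half-filled 4p³ is unfavourable, so Ge (4p²) has the more exothermic EA.

(C)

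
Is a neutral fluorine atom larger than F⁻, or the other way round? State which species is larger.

Forming F⁻ adds 1 electron to F. More electron–electron repulsion in the same shell, with unchanged nuclear charge, lets the cloud expand.
An anion is larger than its parent atom: F⁻ > F.

F⁻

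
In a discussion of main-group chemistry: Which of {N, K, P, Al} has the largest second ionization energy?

The second ionization energy removes an electron from the +1 ion. For each element: N⁺ still has 4 valence electrons; K⁺ is the bare [Ar] core; P⁺ still has 4 valence electrons; Al⁺ still has 2 valence electrons.
Breaking into a closed-shell core is much more expensive than removing a leftover valence electron — K has the largest IE_2 here.
Valence configurations: N⁺ [He]2s²2p², P⁺ [Ne]3s²3p², Al⁺ [Ne]3s².
Approximate IE_2 values (kJ/mol): N 2856, K 3052, P 1907, Al 1817.
So the second ionization energies run Al < P < N < K.

K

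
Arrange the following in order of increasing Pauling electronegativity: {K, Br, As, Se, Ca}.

K is in period 4, group 1; Ca is in period 4, group 2; As is in period 4, group 15; Se is in period 4, group 16; Br is in period 4, group 17.
EN rises left→right (higher Z_eff, smaller atoms) and falls top→bottom (larger, more shielded atoms).
All lie in period 4, so electronegativity increases left to right.
So from lowest to highest: K < Ca < As < Se < Br.

K < Ca < As < Se < Br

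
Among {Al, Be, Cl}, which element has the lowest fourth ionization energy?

After 3 electrons have been removed, what remains? Al³⁺ is the bare [Ne] core; Be³⁺ is already 1 electron into the core; Cl³⁺ still has 4 valence electrons.
Core electrons are held far more tightly than valence electrons, so Al and Be top the IE_4 order.
Tabulated IE_4 (kJ/mol): Al 11577, Be 21007, Cl 5159.
Putting it together, IE_4: Cl < Al < Be.

Cl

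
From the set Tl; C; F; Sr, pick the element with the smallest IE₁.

Sr

C is in period 2, group 14; F is in period 2, group 17; Sr is in period 5, group 2; Tl is in period 6, group 13.
Across a period the outer electron is held more tightly (higher IE₁); down a group it sits in a higher shell, more shielded, and comes off more easily.
Here both period and group differ, so the two effects have to be weighed against each other.
Tl > Sr: period and group pull opposite ways; the across-period shift dominates (589 vs 550 kJ/mol).
C > Tl: both effects reinforce here, so C is clearly the higher of the two.
F > C: both are in period 2; the period trend gives F the larger value.
Tabulated first ionization energy (kJ/mol): C 1086, F 1681, Sr 550, Tl 589.
The smallest IE₁ among these belongs to Sr.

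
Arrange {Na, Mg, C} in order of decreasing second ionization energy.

Na > C > Mg

The second ionization energy removes an electron from the +1 ion. For each element: Na⁺ is the bare [Ne] core; Mg⁺ still has 1 valence electron; C⁺ still has 3 valence electrons.
Core electrons are held far more tightly than valence electrons, so Na tops the IE_2 order.
Valence configurations: Mg⁺ [Ne]3s¹, C⁺ [He]2s²2p¹.
Approximate IE_2 values (kJ/mol): Na 4562, Mg 1451, C 2353.
So the second ionization energies run Mg < C < Na.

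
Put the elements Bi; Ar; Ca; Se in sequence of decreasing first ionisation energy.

Ar is in period 3, group 18; Ca is in period 4, group 2; Se is in period 4, group 16; Bi is in period 6, group 15.
Removing the outermost electron gets harder across a period and easier down a group.
Here both period and group differ, so the two effects have to be weighed against each other.
Bi > Ca: period and group pull opposite ways; the across-period shift dominates (703 vs 590 kJ/mol).
Se > Bi: relative to Bi, both the across-period and down-group shifts push Se's first ionization energy up.
Ar > Se: both effects reinforce here, so Ar is clearly the higher of the two.
Tabulated first ionization energy (kJ/mol): Ar 1521, Ca 590, Se 941, Bi 703.
So from highest to lowest: Ar > Se > Bi > Ca.

Ar, Se, Bi, Ca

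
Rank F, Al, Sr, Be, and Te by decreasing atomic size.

Sr > Te > Al > Be > F

Be is in period 2, group 2; F is in period 2, group 17; Al is in period 3, group 13; Sr is in period 5, group 2; Te is in period 5, group 16.
Moving right in a period, electrons are added to the same shell under a stronger nuclear pull, so atoms get smaller; moving down, a new shell is opened and atoms get larger.
These span different periods and groups, so the two trends combine.
Be > F: both are in period 2; the period trend gives Be the larger value.
Al > Be: period and group pull opposite ways; the down-group shift dominates (126 vs 102 pm).
Te > Al: the two effects oppose for this pair; the down-group effect wins (136 vs 126 pm).
Sr > Te: both are in period 5; the period trend gives Sr the larger value.
For reference (pm): Be 102, F 64, Al 126, Sr 185, Te 136.
So from largest to smallest: Sr > Te > Al > Be > F.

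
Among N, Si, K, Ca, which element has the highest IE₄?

Consider each +3 ion: N³⁺ still has 2 valence electrons; Si³⁺ still has 1 valence electron; K³⁺ is already 2 electrons into the core; Ca³⁺ is already 1 electron into the core.
Usually core removal costs more than valence removal, but here the competition is close: a tightly held n=2 valence electron can cost more to remove than an n=3 core electron, so the actual values have to decide it.
Valence configurations: N³⁺ [He]2s², Si³⁺ [Ne]3s¹.
Approximate IE_4 values (kJ/mol): N 7475, Si 4356, K 5877, Ca 6491.
Putting it together, IE_4: Si < K < Ca < N.

N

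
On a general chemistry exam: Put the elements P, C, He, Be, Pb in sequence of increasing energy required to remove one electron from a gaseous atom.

He is in period 1, group 18; Be is in period 2, group 2; C is in period 2, group 14; P is in period 3, group 15; Pb is in period 6, group 14.
Removing the outermost electron gets harder across a period and easier down a group.
Neither a single period nor a single group — weigh both effects.
Be > Pb: period and group pull opposite ways; the down-group shift dominates (900 vs 716 kJ/mol).
P > Be: period and group pull opposite ways; the across-period shift dominates (1012 vs 900 kJ/mol).
C > P: the two effects oppose for this pair; the down-group effect wins (1086 vs 1012 kJ/mol).
He > C: both effects reinforce here, so He is clearly the higher of the two.
Approximate values (kJ/mol): He 2372, Be 900, C 1086, P 1012, Pb 716.
So from lowest to highest: Pb < Be < P < C < He.

Pb < Be < P < C < He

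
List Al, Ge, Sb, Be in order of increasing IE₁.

Al < Ge < Sb < Be

Be is in period 2, group 2; Al is in period 3, group 13; Ge is in period 4, group 14; Sb is in period 5, group 15.
IE₁ increases left→right with effective nuclear charge and decreases top→bottom as the valence shell moves farther out.
These sit on a diagonal, where the across-period and down-group effects partly cancel.
Ge > Al: the two effects oppose for this pair; the across-period effect wins (762 vs 578 kJ/mol).
Sb > Ge: period and group pull opposite ways; the across-period shift dominates (831 vs 762 kJ/mol).
Be > Sb: the two effects oppose for this pair; the down-group effect wins (900 vs 831 kJ/mol).
Approximate values (kJ/mol): Be 900, Al 578, Ge 762, Sb 831.
So from lowest to highest: Al < Ge < Sb < Be.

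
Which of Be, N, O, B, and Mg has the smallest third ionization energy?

B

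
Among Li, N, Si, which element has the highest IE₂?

Consider each +1 ion: Li⁺ is the bare [He] core; N⁺ still has 4 valence electrons; Si⁺ still has 3 valence electrons.
Core electrons are held far more tightly than valence electrons, so Li tops the IE_2 order.
Valence configurations: N⁺ [He]2s²2p², Si⁺ [Ne]3s²3p¹.
Approximate IE_2 values (kJ/mol): Li 7298, N 2856, Si 1577.
Putting it together, IE_2: Si < N < Li.

Li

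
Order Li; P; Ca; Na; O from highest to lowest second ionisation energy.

After 1 electron has been removed, what remains? Li⁺ is the bare [He] core; P⁺ still has 4 valence electrons; Ca⁺ still has 1 valence electron; Na⁺ is the bare [Ne] core; O⁺ still has 5 valence electrons.
Core electrons are held far more tightly than valence electrons, so Na and Li top the IE_2 order.
Valence configurations: P⁺ [Ne]3s²3p², Ca⁺ [Ar]4s¹, O⁺ [He]2s²2p³.
Tabulated IE_2 (kJ/mol): Li 7298, P 1907, Ca 1145, Na 4562, O 3388.
So the second ionization energies run Ca < P < O < Na < Li.

Li, Na, O, P, Ca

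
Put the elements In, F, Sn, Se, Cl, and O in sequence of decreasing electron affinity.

Adding an electron releases more energy for atoms nearer the top right (short of the noble gases).
Neither a single period nor a single group — weigh both effects.
Sn > In: both are in period 5; the period trend gives Sn the larger value.
O > Sn: both effects reinforce here, so O is clearly the higher of the two.
Se > O: this pair runs against the simple trend — see the exception note.
F > Se: relative to Se, both the across-period and down-group shifts push F's electron affinity up.
Cl > F: this pair runs against the simple trend — see the exception note.
Note the exception: Se has a higher electron affinity than O, contrary to the simple trend — O's compact 2p subshell gives strong electron–electron repulsion on the added electron.
Note the exception: Cl has a higher electron affinity than F, contrary to the simple trend — F's small 2p subshell makes the incoming electron feel strong e⁻–e⁻ repulsion, so Cl actually releases more energy on gaining an electron.
Approximate values (kJ/mol): O 141, F 328, Cl 349, Se 195, In 29, Sn 107.
So from highest to lowest: Cl > F > Se > O > Sn > In.

Cl, F, Se, O, Sn, In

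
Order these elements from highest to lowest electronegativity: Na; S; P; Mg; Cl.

Na is in period 3, group 1; Mg is in period 3, group 2; P is in period 3, group 15; S is in period 3, group 16; Cl is in period 3, group 17.
Electronegativity increases across a period and decreases down a group, tracking effective nuclear charge and atomic size.
All lie in period 3, so electronegativity increases left to right.
So from highest to lowest: Cl > S > P > Mg > Na.

Cl > S > P > Mg > Na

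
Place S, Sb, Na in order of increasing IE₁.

Na < Sb < S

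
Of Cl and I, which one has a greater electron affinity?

Cl

Cl is in period 3, group 17; I is in period 5, group 17.
Adding an electron releases more energy for atoms nearer the top right (short of the noble gases).
All are in group 17, so electron affinity increases up the group.
So Cl has the greater electron affinity (Cl > I).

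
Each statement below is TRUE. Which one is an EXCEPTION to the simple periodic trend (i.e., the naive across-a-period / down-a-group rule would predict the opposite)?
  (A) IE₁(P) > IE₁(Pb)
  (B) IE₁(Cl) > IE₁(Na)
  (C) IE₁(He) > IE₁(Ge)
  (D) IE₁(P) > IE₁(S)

The general trend: first ionisation energy increases across a period and decreases down a group.
(A) P (period 3, group 15) vs Pb (period 6, group 14): the stated order agrees with the simple trend.
(B) Cl (period 3, group 17) vs Na (period 3, group 1): the stated order agrees with the simple trend.
(C) He (period 1, group 18) vs Ge (period 4, group 14): the stated order agrees with the simple trend.
(D) P (period 3, group 15) vs S (period 3, group 16): the stated order contradicts the simple trend.
The exception is (D): S (3p⁴) ionizes more easily than half-filled P (3p³) because the paired 3p electron in S is pushed out by e⁻–e⁻ repulsion.

(D)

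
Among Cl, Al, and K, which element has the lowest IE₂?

Al

Consider each +1 ion: Cl⁺ still has 6 valence electrons; Al⁺ still has 2 valence electrons; K⁺ is the bare [Ar] core.
Core electrons are held far more tightly than valence electrons, so K tops the IE_2 order.
Valence configurations: Cl⁺ [Ne]3s²3p⁴, Al⁺ [Ne]3s².
Tabulated IE_2 (kJ/mol): Cl 2298, Al 1817, K 3052.
Putting it together, IE_2: Al < Cl < K.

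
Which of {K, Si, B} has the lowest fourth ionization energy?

Si

After 3 electrons have been removed, what remains? K³⁺ is already 2 electrons into the core; Si³⁺ still has 1 valence electron; B³⁺ is the bare [He] core.
Pulling an electron out of a noble-gas core costs far more than removing a remaining valence electron, so K and B sit at the high end of IE_4.
The numbers (kJ/mol): K 5877, Si 4356, B 25026.
Putting it together, IE_4: Si < K < B.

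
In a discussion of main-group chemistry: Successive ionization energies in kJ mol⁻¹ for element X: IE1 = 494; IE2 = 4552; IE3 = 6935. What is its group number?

Look for the largest jump between consecutive ionization energies: IE2/IE1 ≈ 9.2, far larger than any earlier ratio.
That jump marks the point where a core electron is being removed. So the atom has 1 valence electron.
A main-group element with 1 valence electron is in group 1.

Group 1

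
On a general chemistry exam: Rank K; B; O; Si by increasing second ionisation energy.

After 1 electron has been removed, what remains? K⁺ is the bare [Ar] core; B⁺ still has 2 valence electrons; O⁺ still has 5 valence electrons; Si⁺ still has 3 valence electrons.
Usually core removal costs more than valence removal, but here the competition is close: a tightly held n=2 valence electron can cost more to remove than an n=3 core electron, so the actual values have to decide it.
Valence configurations: B⁺ [He]2s², O⁺ [He]2s²2p³, Si⁺ [Ne]3s²3p¹.
Tabulated IE_2 (kJ/mol): K 3052, B 2427, O 3388, Si 1577.
So the second ionization energies run Si < B < K < O.

Si, B, K, O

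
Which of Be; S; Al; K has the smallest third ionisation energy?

Consider each +2 ion: Be²⁺ is the bare [He] core; S²⁺ still has 4 valence electrons; Al²⁺ still has 1 valence electron; K²⁺ is already 1 electron into the core.
Breaking into a closed-shell core is much more expensive than removing a leftover valence electron — K and Be have the largest IE_3 here.
Valence configurations: S²⁺ [Ne]3s²3p², Al²⁺ [Ne]3s¹.
The numbers (kJ/mol): Be 14849, S 3357, Al 2745, K 4420.
Hence IE_3: Al < S < K < Be.

Al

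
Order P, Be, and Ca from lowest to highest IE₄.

Consider each +3 ion: P³⁺ still has 2 valence electrons; Be³⁺ is already 1 electron into the core; Ca³⁺ is already 1 electron into the core.
Pulling an electron out of a noble-gas core costs far more than removing a remaining valence electron, so Ca and Be sit at the high end of IE_4.
Approximate IE_4 values (kJ/mol): P 4964, Be 21007, Ca 6491.
Overall IE_4 order: P < Ca < Be.

P < Ca < Be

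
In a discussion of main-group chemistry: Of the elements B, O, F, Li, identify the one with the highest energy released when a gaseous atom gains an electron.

F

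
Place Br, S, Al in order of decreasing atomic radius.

Al is in period 3, group 13; S is in period 3, group 16; Br is in period 4, group 17.
Moving right in a period, electrons are added to the same shell under a stronger nuclear pull, so atoms get smaller; moving down, a new shell is opened and atoms get larger.
Here both period and group differ, so the two effects have to be weighed against each other.
Br > S: period and group pull opposite ways; the down-group shift dominates (114 vs 103 pm).
Al > Br: the two effects oppose for this pair; the across-period effect wins (126 vs 114 pm).
For reference (pm): Al 126, S 103, Br 114.
So from largest to smallest: Al > Br > S.

Al > Br > S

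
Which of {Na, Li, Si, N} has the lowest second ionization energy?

Si

Consider each +1 ion: Na⁺ is the bare [Ne] core; Li⁺ is the bare [He] core; Si⁺ still has 3 valence electrons; N⁺ still has 4 valence electrons.
Breaking into a closed-shell core is much more expensive than removing a leftover valence electron — Na and Li have the largest IE_2 here.
Valence configurations: Si⁺ [Ne]3s²3p¹, N⁺ [He]2s²2p².
The numbers (kJ/mol): Na 4562, Li 7298, Si 1577, N 2856.
So the second ionization energies run Si < N < Na < Li.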